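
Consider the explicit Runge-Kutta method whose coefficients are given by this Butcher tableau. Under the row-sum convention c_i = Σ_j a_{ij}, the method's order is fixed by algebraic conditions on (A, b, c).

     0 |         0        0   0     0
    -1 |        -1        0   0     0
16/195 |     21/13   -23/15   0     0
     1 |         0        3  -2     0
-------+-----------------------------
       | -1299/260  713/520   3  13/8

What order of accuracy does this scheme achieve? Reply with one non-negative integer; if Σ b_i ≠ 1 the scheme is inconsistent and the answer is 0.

2

b = (-1299/260, 713/520, 3, 13/8)
c = (0, -1, 16/195, 1)
Ac = (0, 0, 23/15, -617/195)
Σ b_i: (-1299/260)·1 + 713/520·1 + 3·1 + 13/8·1 = 1 ✓
b·c: 713/520·(-1) + 3·16/195 + 13/8·1 = 1/2 ✓
b·c²: 713/520·1 + 3·256/38025 + 13/8·1 = 152929/50700 ≠ 1/3 ⇒ order 2.
b·Ac: 3·23/15 + 13/8·(-617/195) = -13/24 ≠ 1/6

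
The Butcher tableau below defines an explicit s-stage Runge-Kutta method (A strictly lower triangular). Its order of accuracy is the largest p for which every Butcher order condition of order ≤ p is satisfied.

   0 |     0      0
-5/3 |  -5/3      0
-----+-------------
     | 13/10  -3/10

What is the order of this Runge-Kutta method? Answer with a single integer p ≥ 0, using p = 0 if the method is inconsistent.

b = (13/10, -3/10)
c = (0, -5/3)
Σ b_i: 13/10·1 + (-3/10)·1 = 1 ✓
b·c: (-3/10)·(-5/3) = 1/2 ✓; 2 stages ⇒ order 2.

2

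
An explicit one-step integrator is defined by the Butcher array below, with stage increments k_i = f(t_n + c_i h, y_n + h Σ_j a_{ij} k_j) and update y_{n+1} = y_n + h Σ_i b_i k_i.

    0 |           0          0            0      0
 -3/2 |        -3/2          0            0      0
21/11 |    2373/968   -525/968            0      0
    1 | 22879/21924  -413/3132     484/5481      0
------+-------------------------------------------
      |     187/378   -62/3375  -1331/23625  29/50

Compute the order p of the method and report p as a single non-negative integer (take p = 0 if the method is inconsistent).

4

b = (187/378, -62/3375, -1331/23625, 29/50)
c = (0, -3/2, 21/11, 1)
Ac = (0, 0, 1575/1936, 85/232)
Σ b_i: 187/378·1 + (-62/3375)·1 + (-1331/23625)·1 + 29/50·1 = 1 ✓
b·c: (-62/3375)·(-3/2) + (-1331/23625)·21/11 + 29/50·1 = 1/2 ✓
b·c²: (-62/3375)·9/4 + (-1331/23625)·441/121 + 29/50·1 = 1/3 ✓
b·Ac: (-1331/23625)·1575/1936 + 29/50·85/232 = 1/6 ✓
b·c³: (-62/3375)·(-27/8) + (-1331/23625)·9261/1331 + 29/50·1 = 1/4 ✓
b·(c∘Ac): (-1331/23625)·33075/21296 + 29/50·85/232 = 1/8 ✓
b·Ac²: (-1331/23625)·(-4725/3872) + 29/50·35/1392 = 1/12 ✓
b·A²c: 29/50·25/348 = 1/24 ✓; 4 stages ⇒ order 4.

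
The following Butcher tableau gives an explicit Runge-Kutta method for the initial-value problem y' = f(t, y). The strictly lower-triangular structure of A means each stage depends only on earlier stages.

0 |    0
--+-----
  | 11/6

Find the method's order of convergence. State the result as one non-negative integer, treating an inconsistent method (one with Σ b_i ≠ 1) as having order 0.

b = (11/6)
c = (0)
Σ b_i: 11/6·1 = 11/6 ≠ 1 ⇒ order 0.

0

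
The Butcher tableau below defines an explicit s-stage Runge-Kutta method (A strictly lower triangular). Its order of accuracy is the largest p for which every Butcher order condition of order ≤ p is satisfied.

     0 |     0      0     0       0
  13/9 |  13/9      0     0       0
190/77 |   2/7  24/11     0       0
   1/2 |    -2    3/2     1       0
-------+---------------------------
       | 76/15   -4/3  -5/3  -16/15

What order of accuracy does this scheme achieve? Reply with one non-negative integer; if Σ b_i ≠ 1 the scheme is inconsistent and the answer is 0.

b = (76/15, -4/3, -5/3, -16/15)
c = (0, 13/9, 190/77, 1/2)
Ac = (0, 0, 104/33, 2141/462)
Σ b_i: 76/15·1 + (-4/3)·1 + (-5/3)·1 + (-16/15)·1 = 1 ✓
b·c: (-4/3)·13/9 + (-5/3)·190/77 + (-16/15)·1/2 = -68314/10395 ≠ 1/2 ⇒ order 1.

1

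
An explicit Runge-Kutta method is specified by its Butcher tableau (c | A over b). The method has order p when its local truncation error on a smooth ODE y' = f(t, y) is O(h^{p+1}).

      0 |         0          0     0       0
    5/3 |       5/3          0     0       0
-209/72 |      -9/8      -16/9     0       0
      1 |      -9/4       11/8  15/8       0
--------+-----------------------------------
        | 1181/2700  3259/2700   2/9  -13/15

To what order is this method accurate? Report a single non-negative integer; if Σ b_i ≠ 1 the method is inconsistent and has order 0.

2

b = (1181/2700, 3259/2700, 2/9, -13/15)
c = (0, 5/3, -209/72, 1)
Ac = (0, 0, -80/27, -605/192)
Σ b_i: 1181/2700·1 + 3259/2700·1 + 2/9·1 + (-13/15)·1 = 1 ✓
b·c: 3259/2700·5/3 + 2/9·(-209/72) + (-13/15)·1 = 1/2 ✓
b·c²: 3259/2700·25/9 + 2/9·43681/5184 + (-13/15)·1 = 508397/116640 ≠ 1/3 ⇒ order 2.
b·Ac: 2/9·(-80/27) + (-13/15)·(-605/192) = 32231/15552 ≠ 1/6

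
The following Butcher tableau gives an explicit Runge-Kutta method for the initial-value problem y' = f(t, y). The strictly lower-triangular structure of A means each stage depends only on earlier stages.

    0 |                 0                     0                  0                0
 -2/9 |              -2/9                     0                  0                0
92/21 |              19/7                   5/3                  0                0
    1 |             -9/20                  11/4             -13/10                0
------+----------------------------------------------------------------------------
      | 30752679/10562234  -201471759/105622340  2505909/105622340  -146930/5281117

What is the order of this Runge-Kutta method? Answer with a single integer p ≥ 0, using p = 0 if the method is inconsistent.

3

b = (30752679/10562234, -201471759/105622340, 2505909/105622340, -146930/5281117)
c = (0, -2/9, 92/21, 1)
Ac = (0, 0, -10/27, -3973/630)
Σ b_i: 30752679/10562234·1 + (-201471759/105622340)·1 + 2505909/105622340·1 + (-146930/5281117)·1 = 1 ✓
b·c: (-201471759/105622340)·(-2/9) + 2505909/105622340·92/21 + (-146930/5281117)·1 = 1/2 ✓
b·c²: (-201471759/105622340)·4/81 + 2505909/105622340·8464/441 + (-146930/5281117)·1 = 1/3 ✓
b·Ac: 2505909/105622340·(-10/27) + (-146930/5281117)·(-3973/630) = 1/6 ✓
b·c³: (-201471759/105622340)·(-8/729) + 2505909/105622340·778688/9261 + (-146930/5281117)·1 = 1984267748/998131113 ≠ 1/4 ⇒ order 3.
b·(c∘Ac): 2505909/105622340·(-920/567) + (-146930/5281117)·(-3973/630) = 19528847/142590159 ≠ 1/8
b·Ac²: 2505909/105622340·20/243 + (-146930/5281117)·(-492449/19845) = 691049341/998131113 ≠ 1/12
b·A²c: (-146930/5281117)·13/27 = -1910090/142590159 ≠ 1/24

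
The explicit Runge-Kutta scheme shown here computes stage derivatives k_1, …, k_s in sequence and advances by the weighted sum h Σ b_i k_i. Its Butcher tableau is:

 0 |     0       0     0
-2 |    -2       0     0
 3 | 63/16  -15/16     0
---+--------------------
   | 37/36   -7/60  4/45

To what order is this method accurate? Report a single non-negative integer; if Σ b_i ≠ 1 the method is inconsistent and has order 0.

3

b = (37/36, -7/60, 4/45)
c = (0, -2, 3)
Ac = (0, 0, 15/8)
Σ b_i: 37/36·1 + (-7/60)·1 + 4/45·1 = 1 ✓
b·c: (-7/60)·(-2) + 4/45·3 = 1/2 ✓
b·c²: (-7/60)·4 + 4/45·9 = 1/3 ✓
b·Ac: 4/45·15/8 = 1/6 ✓; 3 stages ⇒ order 3.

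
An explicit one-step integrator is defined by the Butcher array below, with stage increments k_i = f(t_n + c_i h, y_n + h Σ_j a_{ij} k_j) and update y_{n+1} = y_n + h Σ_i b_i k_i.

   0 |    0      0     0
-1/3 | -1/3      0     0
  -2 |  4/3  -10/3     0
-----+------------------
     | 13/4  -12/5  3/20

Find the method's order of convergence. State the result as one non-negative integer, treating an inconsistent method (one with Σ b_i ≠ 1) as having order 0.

b = (13/4, -12/5, 3/20)
c = (0, -1/3, -2)
Ac = (0, 0, 10/9)
Σ b_i: 13/4·1 + (-12/5)·1 + 3/20·1 = 1 ✓
b·c: (-12/5)·(-1/3) + 3/20·(-2) = 1/2 ✓
b·c²: (-12/5)·1/9 + 3/20·4 = 1/3 ✓
b·Ac: 3/20·10/9 = 1/6 ✓; 3 stages ⇒ order 3.

3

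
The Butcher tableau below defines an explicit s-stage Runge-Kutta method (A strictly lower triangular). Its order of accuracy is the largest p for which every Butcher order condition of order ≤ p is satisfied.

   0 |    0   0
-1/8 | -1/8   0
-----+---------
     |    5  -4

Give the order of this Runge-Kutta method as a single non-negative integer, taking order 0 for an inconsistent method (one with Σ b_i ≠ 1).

2

b = (5, -4)
c = (0, -1/8)
Σ b_i: 5·1 + (-4)·1 = 1 ✓
b·c: (-4)·(-1/8) = 1/2 ✓; 2 stages ⇒ order 2.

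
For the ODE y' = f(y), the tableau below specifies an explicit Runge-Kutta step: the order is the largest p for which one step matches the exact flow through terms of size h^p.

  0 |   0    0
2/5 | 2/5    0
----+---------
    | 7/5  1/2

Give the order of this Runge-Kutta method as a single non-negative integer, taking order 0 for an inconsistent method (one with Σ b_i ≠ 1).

b = (7/5, 1/2)
c = (0, 2/5)
Σ b_i: 7/5·1 + 1/2·1 = 19/10 ≠ 1 ⇒ order 0.

0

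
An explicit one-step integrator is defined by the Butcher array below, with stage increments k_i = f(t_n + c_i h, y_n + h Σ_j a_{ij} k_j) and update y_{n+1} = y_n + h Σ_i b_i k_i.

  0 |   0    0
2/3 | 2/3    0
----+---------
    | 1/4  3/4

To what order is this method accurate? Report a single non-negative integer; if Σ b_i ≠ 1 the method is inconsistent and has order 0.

b = (1/4, 3/4)
c = (0, 2/3)
Σ b_i: 1/4·1 + 3/4·1 = 1 ✓
b·c: 3/4·2/3 = 1/2 ✓; 2 stages ⇒ order 2.

2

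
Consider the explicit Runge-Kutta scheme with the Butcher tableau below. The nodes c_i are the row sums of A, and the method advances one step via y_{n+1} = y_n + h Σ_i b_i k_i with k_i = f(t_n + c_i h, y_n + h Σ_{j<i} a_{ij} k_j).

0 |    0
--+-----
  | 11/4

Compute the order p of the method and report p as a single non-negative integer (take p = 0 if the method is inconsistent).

b = (11/4)
c = (0)
Σ b_i: 11/4·1 = 11/4 ≠ 1 ⇒ order 0.

0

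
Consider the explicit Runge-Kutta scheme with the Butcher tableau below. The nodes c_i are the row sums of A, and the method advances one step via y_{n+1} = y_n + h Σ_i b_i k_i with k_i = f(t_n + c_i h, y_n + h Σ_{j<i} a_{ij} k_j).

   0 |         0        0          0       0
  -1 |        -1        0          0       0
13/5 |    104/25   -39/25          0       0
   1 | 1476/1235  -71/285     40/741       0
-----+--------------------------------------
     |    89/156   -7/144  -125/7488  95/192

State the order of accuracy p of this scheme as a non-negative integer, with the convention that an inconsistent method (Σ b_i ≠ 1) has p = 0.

4

b = (89/156, -7/144, -125/7488, 95/192)
c = (0, -1, 13/5, 1)
Ac = (0, 0, 39/25, 37/95)
Σ b_i: 89/156·1 + (-7/144)·1 + (-125/7488)·1 + 95/192·1 = 1 ✓
b·c: (-7/144)·(-1) + (-125/7488)·13/5 + 95/192·1 = 1/2 ✓
b·c²: (-7/144)·1 + (-125/7488)·169/25 + 95/192·1 = 1/3 ✓
b·Ac: (-125/7488)·39/25 + 95/192·37/95 = 1/6 ✓
b·c³: (-7/144)·(-1) + (-125/7488)·2197/125 + 95/192·1 = 1/4 ✓
b·(c∘Ac): (-125/7488)·507/125 + 95/192·37/95 = 1/8 ✓
b·Ac²: (-125/7488)·(-39/25) + 95/192·11/95 = 1/12 ✓
b·A²c: 95/192·8/95 = 1/24 ✓; 4 stages ⇒ order 4.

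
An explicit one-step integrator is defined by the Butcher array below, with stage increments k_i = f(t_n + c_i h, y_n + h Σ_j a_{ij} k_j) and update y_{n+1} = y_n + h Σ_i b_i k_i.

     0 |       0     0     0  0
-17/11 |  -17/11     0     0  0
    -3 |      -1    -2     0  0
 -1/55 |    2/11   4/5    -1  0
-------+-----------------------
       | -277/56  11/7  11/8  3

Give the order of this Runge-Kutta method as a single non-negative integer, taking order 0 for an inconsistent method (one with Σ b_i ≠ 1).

1

b = (-277/56, 11/7, 11/8, 3)
c = (0, -17/11, -3, -1/55)
Ac = (0, 0, 34/11, 97/55)
Σ b_i: (-277/56)·1 + 11/7·1 + 11/8·1 + 3·1 = 1 ✓
b·c: 11/7·(-17/11) + 11/8·(-3) + 3·(-1/55) = -20353/3080 ≠ 1/2 ⇒ order 1.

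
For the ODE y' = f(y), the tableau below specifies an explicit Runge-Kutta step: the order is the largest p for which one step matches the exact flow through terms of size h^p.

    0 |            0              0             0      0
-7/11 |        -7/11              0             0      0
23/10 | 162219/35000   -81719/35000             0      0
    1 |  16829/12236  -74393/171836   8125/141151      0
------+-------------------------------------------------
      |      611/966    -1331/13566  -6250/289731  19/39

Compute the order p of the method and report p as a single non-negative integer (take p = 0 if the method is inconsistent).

4

b = (611/966, -1331/13566, -6250/289731, 19/39)
c = (0, -7/11, 23/10, 1)
Ac = (0, 0, 7429/5000, 31/76)
Σ b_i: 611/966·1 + (-1331/13566)·1 + (-6250/289731)·1 + 19/39·1 = 1 ✓
b·c: (-1331/13566)·(-7/11) + (-6250/289731)·23/10 + 19/39·1 = 1/2 ✓
b·c²: (-1331/13566)·49/121 + (-6250/289731)·529/100 + 19/39·1 = 1/3 ✓
b·Ac: (-6250/289731)·7429/5000 + 19/39·31/76 = 1/6 ✓
b·c³: (-1331/13566)·(-343/1331) + (-6250/289731)·12167/1000 + 19/39·1 = 1/4 ✓
b·(c∘Ac): (-6250/289731)·170867/50000 + 19/39·31/76 = 1/8 ✓
b·Ac²: (-6250/289731)·(-52003/55000) + 19/39·27/209 = 1/12 ✓
b·A²c: 19/39·13/152 = 1/24 ✓; 4 stages ⇒ order 4.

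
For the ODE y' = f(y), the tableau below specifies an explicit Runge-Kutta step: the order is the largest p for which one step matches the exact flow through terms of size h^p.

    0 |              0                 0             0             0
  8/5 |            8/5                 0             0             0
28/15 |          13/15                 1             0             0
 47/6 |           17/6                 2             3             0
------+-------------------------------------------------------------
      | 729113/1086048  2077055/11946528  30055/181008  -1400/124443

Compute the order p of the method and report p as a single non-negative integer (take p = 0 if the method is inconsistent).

b = (729113/1086048, 2077055/11946528, 30055/181008, -1400/124443)
c = (0, 8/5, 28/15, 47/6)
Ac = (0, 0, 8/5, 44/5)
Σ b_i: 729113/1086048·1 + 2077055/11946528·1 + 30055/181008·1 + (-1400/124443)·1 = 1 ✓
b·c: 2077055/11946528·8/5 + 30055/181008·28/15 + (-1400/124443)·47/6 = 1/2 ✓
b·c²: 2077055/11946528·64/25 + 30055/181008·784/225 + (-1400/124443)·2209/36 = 1/3 ✓
b·Ac: 30055/181008·8/5 + (-1400/124443)·44/5 = 1/6 ✓
b·c³: 2077055/11946528·512/125 + 30055/181008·21952/3375 + (-1400/124443)·103823/216 = -27608039/7636275 ≠ 1/4 ⇒ order 3.
b·(c∘Ac): 30055/181008·224/75 + (-1400/124443)·1034/15 = -47446/169695 ≠ 1/8
b·Ac²: 30055/181008·64/25 + (-1400/124443)·1168/75 = 466412/1866645 ≠ 1/12
b·A²c: (-1400/124443)·24/5 = -2240/41481 ≠ 1/24

3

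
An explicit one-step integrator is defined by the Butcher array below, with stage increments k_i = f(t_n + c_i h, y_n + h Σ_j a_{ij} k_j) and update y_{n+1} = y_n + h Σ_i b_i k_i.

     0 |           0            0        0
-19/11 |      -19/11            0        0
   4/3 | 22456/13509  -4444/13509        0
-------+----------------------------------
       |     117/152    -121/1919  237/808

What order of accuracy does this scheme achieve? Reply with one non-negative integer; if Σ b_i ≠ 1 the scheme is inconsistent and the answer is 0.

b = (117/152, -121/1919, 237/808)
c = (0, -19/11, 4/3)
Ac = (0, 0, 404/711)
Σ b_i: 117/152·1 + (-121/1919)·1 + 237/808·1 = 1 ✓
b·c: (-121/1919)·(-19/11) + 237/808·4/3 = 1/2 ✓
b·c²: (-121/1919)·361/121 + 237/808·16/9 = 1/3 ✓
b·Ac: 237/808·404/711 = 1/6 ✓; 3 stages ⇒ order 3.

3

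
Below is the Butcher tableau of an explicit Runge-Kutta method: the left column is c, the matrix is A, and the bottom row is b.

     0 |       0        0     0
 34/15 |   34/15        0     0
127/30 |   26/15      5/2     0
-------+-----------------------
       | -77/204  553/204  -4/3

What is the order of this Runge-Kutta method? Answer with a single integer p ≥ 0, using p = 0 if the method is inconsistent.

b = (-77/204, 553/204, -4/3)
c = (0, 34/15, 127/30)
Ac = (0, 0, 17/3)
Σ b_i: (-77/204)·1 + 553/204·1 + (-4/3)·1 = 1 ✓
b·c: 553/204·34/15 + (-4/3)·127/30 = 1/2 ✓
b·c²: 553/204·1156/225 + (-4/3)·16129/900 = -6728/675 ≠ 1/3 ⇒ order 2.
b·Ac: (-4/3)·17/3 = -68/9 ≠ 1/6

2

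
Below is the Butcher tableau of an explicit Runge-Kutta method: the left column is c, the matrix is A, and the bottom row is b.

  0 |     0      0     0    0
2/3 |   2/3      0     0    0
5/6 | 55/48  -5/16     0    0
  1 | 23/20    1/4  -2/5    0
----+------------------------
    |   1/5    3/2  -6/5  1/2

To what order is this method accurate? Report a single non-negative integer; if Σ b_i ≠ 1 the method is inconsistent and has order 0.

b = (1/5, 3/2, -6/5, 1/2)
c = (0, 2/3, 5/6, 1)
Ac = (0, 0, -5/24, -1/6)
Σ b_i: 1/5·1 + 3/2·1 + (-6/5)·1 + 1/2·1 = 1 ✓
b·c: 3/2·2/3 + (-6/5)·5/6 + 1/2·1 = 1/2 ✓
b·c²: 3/2·4/9 + (-6/5)·25/36 + 1/2·1 = 1/3 ✓
b·Ac: (-6/5)·(-5/24) + 1/2·(-1/6) = 1/6 ✓
b·c³: 3/2·8/27 + (-6/5)·125/216 + 1/2·1 = 1/4 ✓
b·(c∘Ac): (-6/5)·(-25/144) + 1/2·(-1/6) = 1/8 ✓
b·Ac²: (-6/5)·(-5/36) + 1/2·(-1/6) = 1/12 ✓
b·A²c: 1/2·1/12 = 1/24 ✓; 4 stages ⇒ order 4.

4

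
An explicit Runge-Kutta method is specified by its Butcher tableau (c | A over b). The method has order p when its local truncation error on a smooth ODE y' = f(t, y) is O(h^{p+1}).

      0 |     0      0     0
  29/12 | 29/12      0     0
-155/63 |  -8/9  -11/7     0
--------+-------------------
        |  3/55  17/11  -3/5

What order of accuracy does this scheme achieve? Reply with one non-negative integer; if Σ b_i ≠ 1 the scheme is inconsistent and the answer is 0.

b = (3/55, 17/11, -3/5)
c = (0, 29/12, -155/63)
Ac = (0, 0, -319/84)
Σ b_i: 3/55·1 + 17/11·1 + (-3/5)·1 = 1 ✓
b·c: 17/11·29/12 + (-3/5)·(-155/63) = 1605/308 ≠ 1/2 ⇒ order 1.

1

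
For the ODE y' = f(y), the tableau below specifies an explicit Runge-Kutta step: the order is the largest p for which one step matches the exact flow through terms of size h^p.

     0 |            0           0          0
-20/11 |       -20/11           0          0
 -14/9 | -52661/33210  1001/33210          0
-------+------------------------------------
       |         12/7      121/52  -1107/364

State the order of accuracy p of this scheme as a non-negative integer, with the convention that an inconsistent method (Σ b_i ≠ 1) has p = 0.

b = (12/7, 121/52, -1107/364)
c = (0, -20/11, -14/9)
Ac = (0, 0, -182/3321)
Σ b_i: 12/7·1 + 121/52·1 + (-1107/364)·1 = 1 ✓
b·c: 121/52·(-20/11) + (-1107/364)·(-14/9) = 1/2 ✓
b·c²: 121/52·400/121 + (-1107/364)·196/81 = 1/3 ✓
b·Ac: (-1107/364)·(-182/3321) = 1/6 ✓; 3 stages ⇒ order 3.

3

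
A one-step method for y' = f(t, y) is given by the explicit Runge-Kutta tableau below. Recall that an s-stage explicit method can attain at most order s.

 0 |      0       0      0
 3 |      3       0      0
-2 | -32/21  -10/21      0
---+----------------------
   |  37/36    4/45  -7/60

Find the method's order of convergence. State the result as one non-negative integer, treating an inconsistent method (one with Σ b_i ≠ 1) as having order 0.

b = (37/36, 4/45, -7/60)
c = (0, 3, -2)
Ac = (0, 0, -10/7)
Σ b_i: 37/36·1 + 4/45·1 + (-7/60)·1 = 1 ✓
b·c: 4/45·3 + (-7/60)·(-2) = 1/2 ✓
b·c²: 4/45·9 + (-7/60)·4 = 1/3 ✓
b·Ac: (-7/60)·(-10/7) = 1/6 ✓; 3 stages ⇒ order 3.

3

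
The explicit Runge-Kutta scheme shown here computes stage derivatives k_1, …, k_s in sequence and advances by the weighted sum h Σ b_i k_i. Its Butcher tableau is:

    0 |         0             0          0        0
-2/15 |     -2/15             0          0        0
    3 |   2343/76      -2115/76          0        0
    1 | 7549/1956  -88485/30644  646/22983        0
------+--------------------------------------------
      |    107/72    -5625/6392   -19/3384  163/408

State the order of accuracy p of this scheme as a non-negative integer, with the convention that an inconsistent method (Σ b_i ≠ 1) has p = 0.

b = (107/72, -5625/6392, -19/3384, 163/408)
c = (0, -2/15, 3, 1)
Ac = (0, 0, 141/38, 153/326)
Σ b_i: 107/72·1 + (-5625/6392)·1 + (-19/3384)·1 + 163/408·1 = 1 ✓
b·c: (-5625/6392)·(-2/15) + (-19/3384)·3 + 163/408·1 = 1/2 ✓
b·c²: (-5625/6392)·4/225 + (-19/3384)·9 + 163/408·1 = 1/3 ✓
b·Ac: (-19/3384)·141/38 + 163/408·153/326 = 1/6 ✓
b·c³: (-5625/6392)·(-8/3375) + (-19/3384)·27 + 163/408·1 = 1/4 ✓
b·(c∘Ac): (-19/3384)·423/38 + 163/408·153/326 = 1/8 ✓
b·Ac²: (-19/3384)·(-47/95) + 163/408·493/2445 = 1/12 ✓
b·A²c: 163/408·17/163 = 1/24 ✓; 4 stages ⇒ order 4.

4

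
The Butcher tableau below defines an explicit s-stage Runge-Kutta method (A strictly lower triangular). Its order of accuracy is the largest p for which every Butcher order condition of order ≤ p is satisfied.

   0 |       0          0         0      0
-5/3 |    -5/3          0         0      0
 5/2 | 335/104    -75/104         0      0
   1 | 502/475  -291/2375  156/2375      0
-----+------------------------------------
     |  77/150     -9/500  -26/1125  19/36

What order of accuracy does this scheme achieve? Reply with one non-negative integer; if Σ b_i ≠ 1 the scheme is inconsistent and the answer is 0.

4

b = (77/150, -9/500, -26/1125, 19/36)
c = (0, -5/3, 5/2, 1)
Ac = (0, 0, 125/104, 7/19)
Σ b_i: 77/150·1 + (-9/500)·1 + (-26/1125)·1 + 19/36·1 = 1 ✓
b·c: (-9/500)·(-5/3) + (-26/1125)·5/2 + 19/36·1 = 1/2 ✓
b·c²: (-9/500)·25/9 + (-26/1125)·25/4 + 19/36·1 = 1/3 ✓
b·Ac: (-26/1125)·125/104 + 19/36·7/19 = 1/6 ✓
b·c³: (-9/500)·(-125/27) + (-26/1125)·125/8 + 19/36·1 = 1/4 ✓
b·(c∘Ac): (-26/1125)·625/208 + 19/36·7/19 = 1/8 ✓
b·Ac²: (-26/1125)·(-625/312) + 19/36·4/57 = 1/12 ✓
b·A²c: 19/36·3/38 = 1/24 ✓; 4 stages ⇒ order 4.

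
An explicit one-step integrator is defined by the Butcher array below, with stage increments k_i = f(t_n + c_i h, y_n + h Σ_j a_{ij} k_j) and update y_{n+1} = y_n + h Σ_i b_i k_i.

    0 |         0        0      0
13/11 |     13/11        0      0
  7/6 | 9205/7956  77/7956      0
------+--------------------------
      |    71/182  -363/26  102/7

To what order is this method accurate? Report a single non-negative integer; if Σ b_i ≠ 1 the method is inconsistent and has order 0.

b = (71/182, -363/26, 102/7)
c = (0, 13/11, 7/6)
Ac = (0, 0, 7/612)
Σ b_i: 71/182·1 + (-363/26)·1 + 102/7·1 = 1 ✓
b·c: (-363/26)·13/11 + 102/7·7/6 = 1/2 ✓
b·c²: (-363/26)·169/121 + 102/7·49/36 = 1/3 ✓
b·Ac: 102/7·7/612 = 1/6 ✓; 3 stages ⇒ order 3.

3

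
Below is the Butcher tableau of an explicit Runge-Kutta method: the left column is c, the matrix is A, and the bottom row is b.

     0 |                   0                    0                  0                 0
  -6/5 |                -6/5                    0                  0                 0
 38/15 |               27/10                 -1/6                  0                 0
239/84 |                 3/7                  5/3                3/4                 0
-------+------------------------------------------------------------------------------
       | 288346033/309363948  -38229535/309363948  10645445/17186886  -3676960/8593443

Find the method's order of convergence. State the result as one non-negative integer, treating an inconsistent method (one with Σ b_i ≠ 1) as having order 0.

b = (288346033/309363948, -38229535/309363948, 10645445/17186886, -3676960/8593443)
c = (0, -6/5, 38/15, 239/84)
Ac = (0, 0, 1/5, -1/10)
Σ b_i: 288346033/309363948·1 + (-38229535/309363948)·1 + 10645445/17186886·1 + (-3676960/8593443)·1 = 1 ✓
b·c: (-38229535/309363948)·(-6/5) + 10645445/17186886·38/15 + (-3676960/8593443)·239/84 = 1/2 ✓
b·c²: (-38229535/309363948)·36/25 + 10645445/17186886·1444/225 + (-3676960/8593443)·57121/7056 = 1/3 ✓
b·Ac: 10645445/17186886·1/5 + (-3676960/8593443)·(-1/10) = 1/6 ✓
b·c³: (-38229535/309363948)·(-216/125) + 10645445/17186886·54872/3375 + (-3676960/8593443)·13651919/592704 = 4969823851/11601148050 ≠ 1/4 ⇒ order 3.
b·(c∘Ac): 10645445/17186886·38/75 + (-3676960/8593443)·(-239/840) = 56145431/128901645 ≠ 1/8
b·Ac²: 10645445/17186886·(-6/25) + (-3676960/8593443)·541/75 = -417008873/128901645 ≠ 1/12
b·A²c: (-3676960/8593443)·3/20 = -183848/2864481 ≠ 1/24

3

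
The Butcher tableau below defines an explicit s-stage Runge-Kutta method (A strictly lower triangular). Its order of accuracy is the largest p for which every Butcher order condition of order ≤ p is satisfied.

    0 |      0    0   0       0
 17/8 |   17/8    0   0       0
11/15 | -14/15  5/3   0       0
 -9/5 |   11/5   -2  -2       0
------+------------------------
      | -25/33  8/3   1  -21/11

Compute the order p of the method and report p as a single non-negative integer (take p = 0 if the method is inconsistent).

1

b = (-25/33, 8/3, 1, -21/11)
c = (0, 17/8, 11/15, -9/5)
Ac = (0, 0, 85/24, -343/60)
Σ b_i: (-25/33)·1 + 8/3·1 + 1·1 + (-21/11)·1 = 1 ✓
b·c: 8/3·17/8 + 1·11/15 + (-21/11)·(-9/5) = 541/55 ≠ 1/2 ⇒ order 1.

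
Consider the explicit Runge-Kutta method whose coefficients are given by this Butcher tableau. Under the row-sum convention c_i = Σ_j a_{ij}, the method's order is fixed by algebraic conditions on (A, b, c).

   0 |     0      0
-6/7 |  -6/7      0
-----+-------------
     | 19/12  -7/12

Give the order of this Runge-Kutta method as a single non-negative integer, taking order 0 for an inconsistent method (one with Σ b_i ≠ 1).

b = (19/12, -7/12)
c = (0, -6/7)
Σ b_i: 19/12·1 + (-7/12)·1 = 1 ✓
b·c: (-7/12)·(-6/7) = 1/2 ✓; 2 stages ⇒ order 2.

2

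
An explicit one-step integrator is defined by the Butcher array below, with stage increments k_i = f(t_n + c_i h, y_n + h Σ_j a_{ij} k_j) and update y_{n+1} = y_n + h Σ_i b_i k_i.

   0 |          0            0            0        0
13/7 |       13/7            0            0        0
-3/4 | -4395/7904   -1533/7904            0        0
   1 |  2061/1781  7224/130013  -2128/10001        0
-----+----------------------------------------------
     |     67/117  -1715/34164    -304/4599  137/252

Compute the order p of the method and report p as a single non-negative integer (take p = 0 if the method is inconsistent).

4

b = (67/117, -1715/34164, -304/4599, 137/252)
c = (0, 13/7, -3/4, 1)
Ac = (0, 0, -219/608, 36/137)
Σ b_i: 67/117·1 + (-1715/34164)·1 + (-304/4599)·1 + 137/252·1 = 1 ✓
b·c: (-1715/34164)·13/7 + (-304/4599)·(-3/4) + 137/252·1 = 1/2 ✓
b·c²: (-1715/34164)·169/49 + (-304/4599)·9/16 + 137/252·1 = 1/3 ✓
b·Ac: (-304/4599)·(-219/608) + 137/252·36/137 = 1/6 ✓
b·c³: (-1715/34164)·2197/343 + (-304/4599)·(-27/64) + 137/252·1 = 1/4 ✓
b·(c∘Ac): (-304/4599)·657/2432 + 137/252·36/137 = 1/8 ✓
b·Ac²: (-304/4599)·(-2847/4256) + 137/252·69/959 = 1/12 ✓
b·A²c: 137/252·21/274 = 1/24 ✓; 4 stages ⇒ order 4.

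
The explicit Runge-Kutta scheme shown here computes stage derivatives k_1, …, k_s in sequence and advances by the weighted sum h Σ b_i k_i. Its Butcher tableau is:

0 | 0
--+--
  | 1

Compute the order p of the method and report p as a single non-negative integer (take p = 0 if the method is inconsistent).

b = (1)
c = (0)
Σ b_i: 1·1 = 1 ✓; 1 stage ⇒ order 1.

1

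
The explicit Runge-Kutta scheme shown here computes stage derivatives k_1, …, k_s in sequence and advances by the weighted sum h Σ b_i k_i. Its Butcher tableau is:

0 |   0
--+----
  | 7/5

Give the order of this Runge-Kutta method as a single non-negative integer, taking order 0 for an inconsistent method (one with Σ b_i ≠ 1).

b = (7/5)
c = (0)
Σ b_i: 7/5·1 = 7/5 ≠ 1 ⇒ order 0.

0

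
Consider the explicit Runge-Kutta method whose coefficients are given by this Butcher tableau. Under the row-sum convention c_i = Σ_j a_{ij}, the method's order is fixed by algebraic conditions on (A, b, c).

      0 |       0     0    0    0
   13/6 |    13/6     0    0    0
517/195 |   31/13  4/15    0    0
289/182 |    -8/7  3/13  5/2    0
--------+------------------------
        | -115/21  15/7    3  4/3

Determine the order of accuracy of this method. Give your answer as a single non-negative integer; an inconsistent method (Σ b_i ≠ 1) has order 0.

1

b = (-115/21, 15/7, 3, 4/3)
c = (0, 13/6, 517/195, 289/182)
Ac = (0, 0, 26/45, 278/39)
Σ b_i: (-115/21)·1 + 15/7·1 + 3·1 + 4/3·1 = 1 ✓
b·c: 15/7·13/6 + 3·517/195 + 4/3·289/182 = 40169/2730 ≠ 1/2 ⇒ order 1.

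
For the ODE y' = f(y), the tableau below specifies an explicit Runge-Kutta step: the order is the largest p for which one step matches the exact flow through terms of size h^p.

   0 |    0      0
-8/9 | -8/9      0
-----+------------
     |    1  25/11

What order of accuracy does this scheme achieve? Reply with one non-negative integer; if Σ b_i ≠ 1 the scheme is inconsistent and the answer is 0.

b = (1, 25/11)
c = (0, -8/9)
Σ b_i: 1·1 + 25/11·1 = 36/11 ≠ 1 ⇒ order 0.

0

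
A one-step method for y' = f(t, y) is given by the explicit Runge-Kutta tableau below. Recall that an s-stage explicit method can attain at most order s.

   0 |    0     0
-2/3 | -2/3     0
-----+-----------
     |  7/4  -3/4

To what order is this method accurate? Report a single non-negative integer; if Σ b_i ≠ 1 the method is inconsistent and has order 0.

2

b = (7/4, -3/4)
c = (0, -2/3)
Σ b_i: 7/4·1 + (-3/4)·1 = 1 ✓
b·c: (-3/4)·(-2/3) = 1/2 ✓; 2 stages ⇒ order 2.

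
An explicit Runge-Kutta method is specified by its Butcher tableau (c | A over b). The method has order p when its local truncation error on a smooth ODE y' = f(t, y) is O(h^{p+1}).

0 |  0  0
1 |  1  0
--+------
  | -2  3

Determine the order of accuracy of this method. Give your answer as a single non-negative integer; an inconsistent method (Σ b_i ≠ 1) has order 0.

b = (-2, 3)
c = (0, 1)
Σ b_i: (-2)·1 + 3·1 = 1 ✓
b·c: 3·1 = 3 ≠ 1/2 ⇒ order 1.

1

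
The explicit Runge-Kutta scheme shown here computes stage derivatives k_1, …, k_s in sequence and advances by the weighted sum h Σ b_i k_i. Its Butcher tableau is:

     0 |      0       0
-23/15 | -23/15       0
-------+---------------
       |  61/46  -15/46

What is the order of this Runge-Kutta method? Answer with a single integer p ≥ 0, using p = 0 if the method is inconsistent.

2

b = (61/46, -15/46)
c = (0, -23/15)
Σ b_i: 61/46·1 + (-15/46)·1 = 1 ✓
b·c: (-15/46)·(-23/15) = 1/2 ✓; 2 stages ⇒ order 2.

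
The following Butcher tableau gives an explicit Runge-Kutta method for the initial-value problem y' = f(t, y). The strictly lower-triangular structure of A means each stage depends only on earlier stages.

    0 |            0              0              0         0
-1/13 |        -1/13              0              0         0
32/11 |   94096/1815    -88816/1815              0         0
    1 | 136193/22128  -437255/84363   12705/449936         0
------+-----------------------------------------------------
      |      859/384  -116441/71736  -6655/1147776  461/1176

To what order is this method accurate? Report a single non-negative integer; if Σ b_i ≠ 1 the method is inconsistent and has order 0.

b = (859/384, -116441/71736, -6655/1147776, 461/1176)
c = (0, -1/13, 32/11, 1)
Ac = (0, 0, 6832/1815, 665/1383)
Σ b_i: 859/384·1 + (-116441/71736)·1 + (-6655/1147776)·1 + 461/1176·1 = 1 ✓
b·c: (-116441/71736)·(-1/13) + (-6655/1147776)·32/11 + 461/1176·1 = 1/2 ✓
b·c²: (-116441/71736)·1/169 + (-6655/1147776)·1024/121 + 461/1176·1 = 1/3 ✓
b·Ac: (-6655/1147776)·6832/1815 + 461/1176·665/1383 = 1/6 ✓
b·c³: (-116441/71736)·(-1/2197) + (-6655/1147776)·32768/1331 + 461/1176·1 = 1/4 ✓
b·(c∘Ac): (-6655/1147776)·218624/19965 + 461/1176·665/1383 = 1/8 ✓
b·Ac²: (-6655/1147776)·(-6832/23595) + 461/1176·3745/17979 = 1/12 ✓
b·A²c: 461/1176·49/461 = 1/24 ✓; 4 stages ⇒ order 4.

4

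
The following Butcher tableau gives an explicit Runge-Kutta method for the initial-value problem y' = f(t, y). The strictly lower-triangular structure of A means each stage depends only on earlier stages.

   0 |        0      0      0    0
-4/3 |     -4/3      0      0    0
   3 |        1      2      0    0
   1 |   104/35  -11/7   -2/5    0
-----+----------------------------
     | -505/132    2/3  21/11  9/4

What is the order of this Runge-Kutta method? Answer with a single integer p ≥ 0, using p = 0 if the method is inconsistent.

b = (-505/132, 2/3, 21/11, 9/4)
c = (0, -4/3, 3, 1)
Ac = (0, 0, -8/3, 94/105)
Σ b_i: (-505/132)·1 + 2/3·1 + 21/11·1 + 9/4·1 = 1 ✓
b·c: 2/3·(-4/3) + 21/11·3 + 9/4·1 = 2807/396 ≠ 1/2 ⇒ order 1.

1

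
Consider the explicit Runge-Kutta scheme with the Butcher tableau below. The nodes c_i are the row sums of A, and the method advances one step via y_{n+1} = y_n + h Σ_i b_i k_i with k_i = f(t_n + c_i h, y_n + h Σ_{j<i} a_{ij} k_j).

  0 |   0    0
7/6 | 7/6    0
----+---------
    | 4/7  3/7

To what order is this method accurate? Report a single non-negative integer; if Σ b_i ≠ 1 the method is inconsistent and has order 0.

2

b = (4/7, 3/7)
c = (0, 7/6)
Σ b_i: 4/7·1 + 3/7·1 = 1 ✓
b·c: 3/7·7/6 = 1/2 ✓; 2 stages ⇒ order 2.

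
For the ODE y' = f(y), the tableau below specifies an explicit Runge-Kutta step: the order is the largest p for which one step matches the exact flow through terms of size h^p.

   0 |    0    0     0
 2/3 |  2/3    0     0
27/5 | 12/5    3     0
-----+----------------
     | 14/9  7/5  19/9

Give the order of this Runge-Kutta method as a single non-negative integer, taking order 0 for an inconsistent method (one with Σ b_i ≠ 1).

0

b = (14/9, 7/5, 19/9)
c = (0, 2/3, 27/5)
Ac = (0, 0, 2)
Σ b_i: 14/9·1 + 7/5·1 + 19/9·1 = 76/15 ≠ 1 ⇒ order 0.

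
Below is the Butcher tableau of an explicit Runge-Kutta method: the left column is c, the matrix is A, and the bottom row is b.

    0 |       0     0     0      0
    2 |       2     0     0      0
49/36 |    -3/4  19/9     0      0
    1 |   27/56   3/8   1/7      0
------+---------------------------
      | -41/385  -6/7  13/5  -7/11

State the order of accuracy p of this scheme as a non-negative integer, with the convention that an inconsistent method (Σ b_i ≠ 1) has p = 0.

1

b = (-41/385, -6/7, 13/5, -7/11)
c = (0, 2, 49/36, 1)
Ac = (0, 0, 38/9, 17/18)
Σ b_i: (-41/385)·1 + (-6/7)·1 + 13/5·1 + (-7/11)·1 = 1 ✓
b·c: (-6/7)·2 + 13/5·49/36 + (-7/11)·1 = 16469/13860 ≠ 1/2 ⇒ order 1.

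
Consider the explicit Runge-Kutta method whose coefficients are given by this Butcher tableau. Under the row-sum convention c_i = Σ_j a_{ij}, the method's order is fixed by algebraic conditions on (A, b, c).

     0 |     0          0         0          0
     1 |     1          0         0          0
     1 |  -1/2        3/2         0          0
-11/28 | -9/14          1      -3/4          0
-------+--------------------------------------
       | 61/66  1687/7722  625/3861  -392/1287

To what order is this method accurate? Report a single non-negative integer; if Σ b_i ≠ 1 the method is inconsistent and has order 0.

b = (61/66, 1687/7722, 625/3861, -392/1287)
c = (0, 1, 1, -11/28)
Ac = (0, 0, 3/2, 1/4)
Σ b_i: 61/66·1 + 1687/7722·1 + 625/3861·1 + (-392/1287)·1 = 1 ✓
b·c: 1687/7722·1 + 625/3861·1 + (-392/1287)·(-11/28) = 1/2 ✓
b·c²: 1687/7722·1 + 625/3861·1 + (-392/1287)·121/784 = 1/3 ✓
b·Ac: 625/3861·3/2 + (-392/1287)·1/4 = 1/6 ✓
b·c³: 1687/7722·1 + 625/3861·1 + (-392/1287)·(-1331/21952) = 67/168 ≠ 1/4 ⇒ order 3.
b·(c∘Ac): 625/3861·3/2 + (-392/1287)·(-11/112) = 3/11 ≠ 1/8
b·Ac²: 625/3861·3/2 + (-392/1287)·1/4 = 1/6 ≠ 1/12
b·A²c: (-392/1287)·(-9/8) = 49/143 ≠ 1/24

3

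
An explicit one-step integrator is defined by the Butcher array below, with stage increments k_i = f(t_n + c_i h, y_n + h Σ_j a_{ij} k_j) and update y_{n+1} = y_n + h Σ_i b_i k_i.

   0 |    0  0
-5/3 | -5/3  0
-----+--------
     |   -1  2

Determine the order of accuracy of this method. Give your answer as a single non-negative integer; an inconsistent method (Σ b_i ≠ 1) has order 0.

1

b = (-1, 2)
c = (0, -5/3)
Σ b_i: (-1)·1 + 2·1 = 1 ✓
b·c: 2·(-5/3) = -10/3 ≠ 1/2 ⇒ order 1.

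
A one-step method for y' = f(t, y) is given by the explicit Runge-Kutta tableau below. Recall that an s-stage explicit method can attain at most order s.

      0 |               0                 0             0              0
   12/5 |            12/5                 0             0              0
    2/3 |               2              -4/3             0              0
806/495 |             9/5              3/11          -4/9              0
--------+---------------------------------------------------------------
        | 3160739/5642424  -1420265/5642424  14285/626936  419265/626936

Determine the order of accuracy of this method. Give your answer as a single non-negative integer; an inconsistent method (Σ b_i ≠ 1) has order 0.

3

b = (3160739/5642424, -1420265/5642424, 14285/626936, 419265/626936)
c = (0, 12/5, 2/3, 806/495)
Ac = (0, 0, -16/5, 532/1485)
Σ b_i: 3160739/5642424·1 + (-1420265/5642424)·1 + 14285/626936·1 + 419265/626936·1 = 1 ✓
b·c: (-1420265/5642424)·12/5 + 14285/626936·2/3 + 419265/626936·806/495 = 1/2 ✓
b·c²: (-1420265/5642424)·144/25 + 14285/626936·4/9 + 419265/626936·649636/245025 = 1/3 ✓
b·Ac: 14285/626936·(-16/5) + 419265/626936·532/1485 = 1/6 ✓
b·c³: (-1420265/5642424)·1728/125 + 14285/626936·8/27 + 419265/626936·523606616/121287375 = -92971868/158693175 ≠ 1/4 ⇒ order 3.
b·(c∘Ac): 14285/626936·(-32/15) + 419265/626936·428792/735075 = 3612863/10579545 ≠ 1/8
b·Ac²: 14285/626936·(-192/25) + 419265/626936·30592/22275 = 2621816/3526515 ≠ 1/12
b·A²c: 419265/626936·64/45 = 74536/78367 ≠ 1/24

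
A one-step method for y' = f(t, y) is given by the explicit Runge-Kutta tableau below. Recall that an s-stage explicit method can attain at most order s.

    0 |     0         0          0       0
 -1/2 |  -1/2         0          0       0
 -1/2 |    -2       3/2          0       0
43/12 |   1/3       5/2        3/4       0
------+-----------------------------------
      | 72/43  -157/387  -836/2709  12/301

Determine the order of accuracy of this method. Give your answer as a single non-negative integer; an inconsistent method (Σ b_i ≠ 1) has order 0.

b = (72/43, -157/387, -836/2709, 12/301)
c = (0, -1/2, -1/2, 43/12)
Ac = (0, 0, -3/4, -13/8)
Σ b_i: 72/43·1 + (-157/387)·1 + (-836/2709)·1 + 12/301·1 = 1 ✓
b·c: (-157/387)·(-1/2) + (-836/2709)·(-1/2) + 12/301·43/12 = 1/2 ✓
b·c²: (-157/387)·1/4 + (-836/2709)·1/4 + 12/301·1849/144 = 1/3 ✓
b·Ac: (-836/2709)·(-3/4) + 12/301·(-13/8) = 1/6 ✓
b·c³: (-157/387)·(-1/8) + (-836/2709)·(-1/8) + 12/301·79507/1728 = 277/144 ≠ 1/4 ⇒ order 3.
b·(c∘Ac): (-836/2709)·3/8 + 12/301·(-559/96) = -359/1032 ≠ 1/8
b·Ac²: (-836/2709)·3/8 + 12/301·13/16 = -1/12 ≠ 1/12
b·A²c: 12/301·(-9/16) = -27/1204 ≠ 1/24

3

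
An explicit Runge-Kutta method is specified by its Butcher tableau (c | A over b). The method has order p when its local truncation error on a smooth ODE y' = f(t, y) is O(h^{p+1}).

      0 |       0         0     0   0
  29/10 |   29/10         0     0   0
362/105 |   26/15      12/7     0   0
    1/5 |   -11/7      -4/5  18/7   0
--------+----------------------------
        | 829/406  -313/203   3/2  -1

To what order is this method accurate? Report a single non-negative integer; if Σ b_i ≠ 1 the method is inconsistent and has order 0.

b = (829/406, -313/203, 3/2, -1)
c = (0, 29/10, 362/105, 1/5)
Ac = (0, 0, 174/35, 8018/1225)
Σ b_i: 829/406·1 + (-313/203)·1 + 3/2·1 + (-1)·1 = 1 ✓
b·c: (-313/203)·29/10 + 3/2·362/105 + (-1)·1/5 = 1/2 ✓
b·c²: (-313/203)·841/100 + 3/2·131044/11025 + (-1)·1/25 = 70883/14700 ≠ 1/3 ⇒ order 2.
b·Ac: 3/2·174/35 + (-1)·8018/1225 = 1117/1225 ≠ 1/6

2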